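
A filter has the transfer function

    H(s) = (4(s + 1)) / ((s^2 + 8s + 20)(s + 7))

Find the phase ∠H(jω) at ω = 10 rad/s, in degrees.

∠H(j10) ≈ -105.7°

At s = j10: numerator = 4 + j40, denominator = -1360 - j240.
∠H = ∠num − ∠den = 84.289° − (-169.99°) = 254.3°, which wraps to -105.7°.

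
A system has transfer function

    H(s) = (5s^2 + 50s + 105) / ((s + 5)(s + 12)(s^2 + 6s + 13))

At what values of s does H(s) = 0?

Set the numerator to zero: 5s^2 + 50s + 105 = 0, i.e. 5·(s^2 + 10s + 21) = 0.
Factoring: (s + 7)(s + 3) = 0.

s = -7, -3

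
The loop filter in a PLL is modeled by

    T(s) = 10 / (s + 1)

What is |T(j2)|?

Substitute s = j2: numerator = 10, denominator = 1 + j2.
|T(j2)| = |10| / |1 + j2| = 10 / 2.2361 ≈ 4.472.

|T(j2)| ≈ 4.472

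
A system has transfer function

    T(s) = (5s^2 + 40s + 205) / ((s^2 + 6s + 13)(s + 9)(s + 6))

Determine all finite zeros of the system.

s = -4 + 5j, -4 - 5j

Set the numerator to zero: 5s^2 + 40s + 205 = 0, i.e. 5·(s^2 + 8s + 41) = 0.
Factoring: (s^2 + 8s + 41) = 0.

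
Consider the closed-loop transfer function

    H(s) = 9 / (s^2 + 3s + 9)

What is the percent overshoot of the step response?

Comparing s^2 + 3s + 9 to s^2 + 2ζωₙs + ωₙ²: ωₙ = 3 rad/s and ζ = 3/(2·3) = 0.5.
%OS = 100·exp(−πζ/√(1−ζ²)) = 100·exp(−π·0.5/√(1−0.5²)) ≈ 16.3%.

%OS ≈ 16.3%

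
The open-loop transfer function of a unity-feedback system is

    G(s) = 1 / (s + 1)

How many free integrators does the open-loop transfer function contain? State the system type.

The denominator has no factor of s at the origin — no free integrator — so this is a Type 0 system.

Type 0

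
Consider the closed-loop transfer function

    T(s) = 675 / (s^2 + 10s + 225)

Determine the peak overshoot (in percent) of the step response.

%OS ≈ 32.9%

Comparing s^2 + 10s + 225 to s^2 + 2ζωₙs + ωₙ²: ωₙ = 15 rad/s and ζ = 10/(2·15) ≈ 0.3333.
%OS = 100·exp(−πζ/√(1−ζ²)) = 100·exp(−π·0.3333/√(1−0.3333²)) ≈ 32.9%.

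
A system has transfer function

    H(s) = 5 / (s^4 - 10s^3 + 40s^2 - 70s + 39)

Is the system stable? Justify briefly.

unstable

The denominator s^4 - 10s^3 + 40s^2 - 70s + 39 factors as (s - 3)(s^2 - 6s + 13)(s - 1), giving poles at s = 3, 3 + 2j, 3 - 2j, 1.
Since the pole(s) at s = 3, 3 ± 2j, 1 lie in the right half-plane, the system is unstable.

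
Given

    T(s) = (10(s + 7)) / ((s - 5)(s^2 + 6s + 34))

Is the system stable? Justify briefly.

The poles can be read from the denominator factors: s = 5, -3 + 5j, -3 - 5j.
Since the pole(s) at s = 5 lie in the right half-plane, the system is unstable.

unstable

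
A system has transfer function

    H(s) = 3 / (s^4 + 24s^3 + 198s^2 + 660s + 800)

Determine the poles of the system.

The poles are the roots of the denominator s^4 + 24s^3 + 198s^2 + 660s + 800 = 0.
Trying s = -10: the polynomial evaluates to 0, so (s + 10) is a factor.
Dividing out leaves s^3 + 14s^2 + 58s + 80 = 0.
This factors further as (s^2 + 6s + 10)(s + 8) = 0.

s = -3 ± j, -10, -8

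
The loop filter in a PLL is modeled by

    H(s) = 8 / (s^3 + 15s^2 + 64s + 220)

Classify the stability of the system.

stable

The denominator s^3 + 15s^2 + 64s + 220 factors as (s^2 + 4s + 20)(s + 11), giving poles at s = -2 ± 4j, -11.
Since all poles lie strictly in the left half-plane, the system is stable.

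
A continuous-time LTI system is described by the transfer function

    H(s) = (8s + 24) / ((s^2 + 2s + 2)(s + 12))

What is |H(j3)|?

|H(j3)| ≈ 0.2976

Substitute s = j3: numerator = 24 + j24, denominator = -102 + j51.
|H(j3)| = |24 + j24| / |-102 + j51| = 33.941 / 114.04 ≈ 0.2976.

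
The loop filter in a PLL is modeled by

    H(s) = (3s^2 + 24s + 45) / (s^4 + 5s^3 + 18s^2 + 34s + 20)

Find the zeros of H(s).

s = -5, -3

Set the numerator to zero: 3s^2 + 24s + 45 = 0, i.e. 3·(s^2 + 8s + 15) = 0.
Factoring: (s + 5)(s + 3) = 0.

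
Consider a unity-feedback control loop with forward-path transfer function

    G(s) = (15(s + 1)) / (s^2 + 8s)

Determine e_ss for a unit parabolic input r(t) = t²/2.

G(s) has one pole at the origin.
This is a Type 1 system; Ka = lim_{s→0} s^2·G(s) = 0, so the steady-state error for a parabola input is infinite.

e_ss = ∞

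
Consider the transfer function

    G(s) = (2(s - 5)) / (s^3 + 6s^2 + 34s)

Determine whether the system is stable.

The denominator s^3 + 6s^2 + 34s factors as s(s^2 + 6s + 34), giving poles at s = 0, -3 + 5j, -3 - 5j.
Since the simple pole(s) at s = 0 lie on the jω-axis with none in the right half-plane, the system is marginally stable.

marginally stable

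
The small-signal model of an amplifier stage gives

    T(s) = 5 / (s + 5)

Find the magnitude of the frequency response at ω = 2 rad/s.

|T(j2)| ≈ 0.9285

Substitute s = j2: numerator = 5, denominator = 5 + j2.
|T(j2)| = |5| / |5 + j2| = 5 / 5.3852 ≈ 0.9285.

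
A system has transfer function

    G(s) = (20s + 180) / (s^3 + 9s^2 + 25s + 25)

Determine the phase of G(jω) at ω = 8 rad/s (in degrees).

∠G(j8) ≈ -167.9°

At s = j8: numerator = 180 + j160, denominator = -551 - j312.
∠G = ∠num − ∠den = 41.634° − (-150.48°) = 192.1°, which wraps to -167.9°.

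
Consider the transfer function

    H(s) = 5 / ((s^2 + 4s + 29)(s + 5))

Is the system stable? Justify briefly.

The poles can be read from the denominator factors: s = -2 ± 5j, -5.
Since all poles lie strictly in the left half-plane, the system is stable.

stable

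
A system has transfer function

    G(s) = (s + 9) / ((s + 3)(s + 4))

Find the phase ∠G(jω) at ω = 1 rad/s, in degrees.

∠G(j1) ≈ -26.13°

At s = j1: numerator = 9 + j1, denominator = 11 + j7.
∠G = ∠num − ∠den = 6.3402° − (32.471°) = -26.13°.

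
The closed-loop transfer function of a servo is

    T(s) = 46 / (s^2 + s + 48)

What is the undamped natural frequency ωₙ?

ωₙ ≈ 6.928 rad/s

Compare the denominator to the standard form s^2 + 2ζωₙs + ωₙ².
ωₙ² = 48, so ωₙ = √48 ≈ 6.928 rad/s.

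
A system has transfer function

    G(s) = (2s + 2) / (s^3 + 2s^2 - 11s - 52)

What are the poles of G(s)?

The poles are the roots of the denominator s^3 + 2s^2 - 11s - 52 = 0.
Trying s = 4: the polynomial evaluates to 0, so (s - 4) is a factor.
Dividing out leaves s^2 + 6s + 13 = 0.
The quadratic formula then gives s = -3 ± 2j.

s = -3 ± 2j, 4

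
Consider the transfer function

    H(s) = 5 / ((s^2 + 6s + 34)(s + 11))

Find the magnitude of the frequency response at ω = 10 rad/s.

|H(j10)| ≈ 0.003771

Substitute s = j10: numerator = 5, denominator = -1326.
|H(j10)| = |5| / |-1326| = 5 / 1326 ≈ 0.003771.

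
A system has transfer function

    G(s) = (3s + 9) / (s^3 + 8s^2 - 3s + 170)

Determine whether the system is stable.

unstable

The denominator s^3 + 8s^2 - 3s + 170 factors as (s^2 - 2s + 17)(s + 10), giving poles at s = 1 ± 4j, -10.
Since the pole(s) at s = 1 ± 4j lie in the right half-plane, the system is unstable.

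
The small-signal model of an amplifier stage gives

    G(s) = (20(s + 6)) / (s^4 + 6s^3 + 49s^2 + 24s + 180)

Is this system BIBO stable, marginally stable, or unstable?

The denominator s^4 + 6s^3 + 49s^2 + 24s + 180 factors as (s^2 + 4)(s^2 + 6s + 45), giving poles at s = ±2j, -3 ± 6j.
Since the simple pole(s) at s = ±2j lie on the jω-axis with none in the right half-plane, the system is marginally stable.

marginally stable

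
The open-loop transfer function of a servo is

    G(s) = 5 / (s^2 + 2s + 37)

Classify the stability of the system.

stable

The denominator s^2 + 2s + 37 factors as (s^2 + 2s + 37), giving poles at s = -1 + 6j, -1 - 6j.
Since all poles lie strictly in the left half-plane, the system is stable.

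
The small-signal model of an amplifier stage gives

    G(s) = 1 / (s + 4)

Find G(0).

G(0) = 1/4 ≈ 0.2500

Set s = 0: G(0) = (1) / (4) = 1/4.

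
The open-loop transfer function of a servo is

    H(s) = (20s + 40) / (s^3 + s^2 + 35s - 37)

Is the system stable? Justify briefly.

unstable

The denominator s^3 + s^2 + 35s - 37 factors as (s - 1)(s^2 + 2s + 37), giving poles at s = 1, -1 + 6j, -1 - 6j.
Since the pole(s) at s = 1 lie in the right half-plane, the system is unstable.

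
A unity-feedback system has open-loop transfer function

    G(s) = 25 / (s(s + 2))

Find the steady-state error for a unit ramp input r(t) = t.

e_ss = 0.08000

G(s) has one pole at the origin.
This is a Type 1 system. Kv = lim_{s→0} s·G(s) = 25/2.
e_ss = 1/Kv = 1/(25/2) = 2/25 ≈ 0.08000.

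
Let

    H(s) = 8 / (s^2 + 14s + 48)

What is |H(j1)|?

|H(j1)| ≈ 0.1631

Substitute s = j1: numerator = 8, denominator = 47 + j14.
|H(j1)| = |8| / |47 + j14| = 8 / 49.041 ≈ 0.1631.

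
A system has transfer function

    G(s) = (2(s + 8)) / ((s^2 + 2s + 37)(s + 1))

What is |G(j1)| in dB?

|G(j1)|_dB ≈ -10 dB

Substitute s = j1: numerator = 16 + j2, denominator = 34 + j38.
|G(j1)| = |16 + j2| / |34 + j38| = 16.125 / 50.990 ≈ 0.3162.
In decibels: 20·log₁₀(0.3162) ≈ -10 dB.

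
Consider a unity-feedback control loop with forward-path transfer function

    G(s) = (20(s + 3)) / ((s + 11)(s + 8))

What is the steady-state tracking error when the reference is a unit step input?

G(s) has no poles at the origin.
This is a Type 0 system. Kp = lim_{s→0} G(s) = 60/88 = 15/22.
e_ss = 1/(1 + Kp) = 1/(1 + 15/22) = 22/37 ≈ 0.5946.

e_ss = 0.5946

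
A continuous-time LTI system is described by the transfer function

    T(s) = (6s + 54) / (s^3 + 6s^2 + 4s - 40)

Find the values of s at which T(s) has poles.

The poles are the roots of the denominator s^3 + 6s^2 + 4s - 40 = 0.
Trying s = 2: the polynomial evaluates to 0, so (s - 2) is a factor.
Dividing out leaves s^2 + 8s + 20 = 0.
The quadratic formula then gives s = -4 ± 2j.

s = 2, -4 ± 2j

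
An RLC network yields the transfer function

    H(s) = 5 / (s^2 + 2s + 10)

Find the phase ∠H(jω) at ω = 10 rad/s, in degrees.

∠H(j10) ≈ -167.5°

At s = j10: numerator = 5, denominator = -90 + j20.
∠H = ∠num − ∠den = 0° − (167.47°) = -167.5°.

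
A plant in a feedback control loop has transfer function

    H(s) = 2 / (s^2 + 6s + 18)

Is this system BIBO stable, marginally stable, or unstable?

stable

The denominator s^2 + 6s + 18 factors as (s^2 + 6s + 18), giving poles at s = -3 + 3j, -3 - 3j.
Since all poles lie strictly in the left half-plane, the system is stable.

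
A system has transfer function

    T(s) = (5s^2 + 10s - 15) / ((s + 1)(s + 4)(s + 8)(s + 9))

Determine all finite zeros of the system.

s = 1, -3

Set the numerator to zero: 5s^2 + 10s - 15 = 0, i.e. 5·(s^2 + 2s - 3) = 0.
Factoring: (s - 1)(s + 3) = 0.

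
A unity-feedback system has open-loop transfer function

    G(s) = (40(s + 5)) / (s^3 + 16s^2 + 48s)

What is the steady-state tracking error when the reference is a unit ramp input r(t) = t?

G(s) has one pole at the origin.
This is a Type 1 system. Kv = lim_{s→0} s·G(s) = 200/48 = 25/6.
e_ss = 1/Kv = 1/(25/6) = 6/25 ≈ 0.2400.

e_ss = 0.2400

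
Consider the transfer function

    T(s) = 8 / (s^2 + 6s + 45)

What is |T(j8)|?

|T(j8)| ≈ 0.1550

Substitute s = j8: numerator = 8, denominator = -19 + j48.
|T(j8)| = |8| / |-19 + j48| = 8 / 51.624 ≈ 0.1550.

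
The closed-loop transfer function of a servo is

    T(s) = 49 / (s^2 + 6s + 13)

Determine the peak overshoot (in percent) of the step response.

Comparing s^2 + 6s + 13 to s^2 + 2ζωₙs + ωₙ²: ωₙ = √13 ≈ 3.606 rad/s and ζ = 6/(2·√13) ≈ 0.8321.
%OS = 100·exp(−πζ/√(1−ζ²)) = 100·exp(−π·0.8321/√(1−0.8321²)) ≈ 0.898%.

%OS ≈ 0.898%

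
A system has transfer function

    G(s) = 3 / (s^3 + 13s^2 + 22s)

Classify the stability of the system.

marginally stable

The denominator s^3 + 13s^2 + 22s factors as s(s + 2)(s + 11), giving poles at s = 0, -2, -11.
Since the simple pole(s) at s = 0 lie on the jω-axis with none in the right half-plane, the system is marginally stable.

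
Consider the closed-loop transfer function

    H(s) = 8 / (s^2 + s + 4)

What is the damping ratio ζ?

ζ = 0.25

Compare the denominator to the standard form s^2 + 2ζωₙs + ωₙ².
ωₙ² = 4, so ωₙ = 2 rad/s.
2ζωₙ = 1, so ζ = 1/(2·2) = 0.25.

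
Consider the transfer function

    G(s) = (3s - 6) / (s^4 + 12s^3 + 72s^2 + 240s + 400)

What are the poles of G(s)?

s = -4 ± 2j, -2 ± 4j

The poles are the roots of the denominator s^4 + 12s^3 + 72s^2 + 240s + 400 = 0.
No real roots exist; factor into two real quadratics: (s^2 + 8s + 20)(s^2 + 4s + 20) = 0.
Each quadratic gives a conjugate pair via the quadratic formula.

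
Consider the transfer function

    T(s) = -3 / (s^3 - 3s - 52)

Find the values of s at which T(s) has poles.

s = -2 + 3j, -2 - 3j, 4

The poles are the roots of the denominator s^3 - 3s - 52 = 0.
Trying s = 4: the polynomial evaluates to 0, so (s - 4) is a factor.
Dividing out leaves s^2 + 4s + 13 = 0.
The quadratic formula then gives s = -2 ± 3j.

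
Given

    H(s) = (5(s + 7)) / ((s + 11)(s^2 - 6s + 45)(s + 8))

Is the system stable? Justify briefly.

unstable

The poles can be read from the denominator factors: s = -11, 3 ± 6j, -8.
Since the pole(s) at s = 3 ± 6j lie in the right half-plane, the system is unstable.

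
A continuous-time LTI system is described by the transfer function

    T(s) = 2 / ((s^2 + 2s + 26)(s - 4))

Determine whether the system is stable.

unstable

The poles can be read from the denominator factors: s = -1 ± 5j, 4.
Since the pole(s) at s = 4 lie in the right half-plane, the system is unstable.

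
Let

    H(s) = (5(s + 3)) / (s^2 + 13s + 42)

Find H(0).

Set s = 0: H(0) = (15) / (42) = 5/14.

H(0) = 5/14 ≈ 0.3571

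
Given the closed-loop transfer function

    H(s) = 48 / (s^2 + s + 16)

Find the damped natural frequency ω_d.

Comparing s^2 + s + 16 to s^2 + 2ζωₙs + ωₙ²: ωₙ = 4 rad/s and ζ = 1/(2·4) = 0.125.
ζωₙ = 1/2 = 0.5, so ω_d = ωₙ√(1−ζ²) = √(ωₙ² − (ζωₙ)²) = √(16 − 0.5²) = √15.75 ≈ 3.969 rad/s.

ω_d ≈ 3.969 rad/s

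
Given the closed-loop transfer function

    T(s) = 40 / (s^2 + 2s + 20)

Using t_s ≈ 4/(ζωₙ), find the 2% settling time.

t_s ≈ 4 s

Comparing s^2 + 2s + 20 to s^2 + 2ζωₙs + ωₙ²: ωₙ = √20 ≈ 4.472 rad/s and ζ = 2/(2·√20) ≈ 0.2236.
ζωₙ = 2/2 = 1, so t_s ≈ 4/(ζωₙ) = 4/1 = 4 s.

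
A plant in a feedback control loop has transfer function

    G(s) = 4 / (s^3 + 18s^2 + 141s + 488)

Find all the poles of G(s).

The poles are the roots of the denominator s^3 + 18s^2 + 141s + 488 = 0.
Trying s = -8: the polynomial evaluates to 0, so (s + 8) is a factor.
Dividing out leaves s^2 + 10s + 61 = 0.
The quadratic formula then gives s = -5 ± 6j.

s = -5 + 6j, -5 - 6j, -8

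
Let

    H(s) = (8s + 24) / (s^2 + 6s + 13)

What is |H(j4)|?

|H(j4)| ≈ 1.654

Substitute s = j4: numerator = 24 + j32, denominator = -3 + j24.
|H(j4)| = |24 + j32| / |-3 + j24| = 40 / 24.187 ≈ 1.654.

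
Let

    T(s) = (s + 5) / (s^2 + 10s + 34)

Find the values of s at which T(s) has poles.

The poles are the roots of the denominator s^2 + 10s + 34 = 0.
Using the quadratic formula: s = (-10 ± √(-36))/2 = -5 ± 3j.

s = -5 + 3j, -5 - 3j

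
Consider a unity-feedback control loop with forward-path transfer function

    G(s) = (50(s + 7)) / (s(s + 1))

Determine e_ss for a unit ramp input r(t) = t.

G(s) has one pole at the origin.
This is a Type 1 system. Kv = lim_{s→0} s·G(s) = 350/1.
e_ss = 1/Kv = 1/(350) = 1/350 ≈ 0.002857.

e_ss = 0.002857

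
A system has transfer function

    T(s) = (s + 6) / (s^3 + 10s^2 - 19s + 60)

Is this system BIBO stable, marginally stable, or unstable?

The denominator s^3 + 10s^2 - 19s + 60 factors as (s^2 - 2s + 5)(s + 12), giving poles at s = 1 + 2j, 1 - 2j, -12.
Since the pole(s) at s = 1 ± 2j lie in the right half-plane, the system is unstable.

unstable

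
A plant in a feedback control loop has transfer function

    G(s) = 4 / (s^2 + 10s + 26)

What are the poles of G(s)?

s = -5 ± j

The poles are the roots of the denominator s^2 + 10s + 26 = 0.
Using the quadratic formula: s = (-10 ± √(-4))/2 = -5 ± 1j.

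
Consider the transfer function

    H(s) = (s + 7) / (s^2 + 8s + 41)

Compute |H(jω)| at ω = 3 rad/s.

|H(j3)| ≈ 0.1904

Substitute s = j3: numerator = 7 + j3, denominator = 32 + j24.
|H(j3)| = |7 + j3| / |32 + j24| = 7.6158 / 40 ≈ 0.1904.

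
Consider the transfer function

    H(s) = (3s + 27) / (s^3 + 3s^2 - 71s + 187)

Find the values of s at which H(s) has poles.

s = 4 ± j, -11

The poles are the roots of the denominator s^3 + 3s^2 - 71s + 187 = 0.
Trying s = -11: the polynomial evaluates to 0, so (s + 11) is a factor.
Dividing out leaves s^2 - 8s + 17 = 0.
The quadratic formula then gives s = 4 ± 1j.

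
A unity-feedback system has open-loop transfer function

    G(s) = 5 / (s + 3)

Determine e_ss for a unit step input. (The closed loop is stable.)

G(s) has no poles at the origin.
This is a Type 0 system. Kp = lim_{s→0} G(s) = 5/3.
e_ss = 1/(1 + Kp) = 1/(1 + 5/3) = 3/8 ≈ 0.3750.

e_ss = 0.3750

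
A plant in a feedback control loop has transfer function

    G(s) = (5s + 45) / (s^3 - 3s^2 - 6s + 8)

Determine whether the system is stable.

unstable

The denominator s^3 - 3s^2 - 6s + 8 factors as (s + 2)(s - 1)(s - 4), giving poles at s = -2, 1, 4.
Since the pole(s) at s = 1, 4 lie in the right half-plane, the system is unstable.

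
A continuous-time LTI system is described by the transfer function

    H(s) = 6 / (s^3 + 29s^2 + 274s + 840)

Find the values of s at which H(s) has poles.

s = -10, -7, -12

The poles are the roots of the denominator s^3 + 29s^2 + 274s + 840 = 0.
Trying s = -10: the polynomial evaluates to 0, so (s + 10) is a factor.
Dividing out leaves s^2 + 19s + 84 = 0.
Factoring the quadratic: (s + 7)(s + 12) = 0.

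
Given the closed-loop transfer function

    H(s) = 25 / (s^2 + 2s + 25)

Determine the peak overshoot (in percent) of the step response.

%OS ≈ 52.7%

Comparing s^2 + 2s + 25 to s^2 + 2ζωₙs + ωₙ²: ωₙ = 5 rad/s and ζ = 2/(2·5) = 0.2.
%OS = 100·exp(−πζ/√(1−ζ²)) = 100·exp(−π·0.2/√(1−0.2²)) ≈ 52.7%.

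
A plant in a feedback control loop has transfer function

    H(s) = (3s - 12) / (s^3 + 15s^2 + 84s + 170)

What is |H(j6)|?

|H(j6)| ≈ 0.04614

Substitute s = j6: numerator = -12 + j18, denominator = -370 + j288.
|H(j6)| = |-12 + j18| / |-370 + j288| = 21.633 / 468.88 ≈ 0.04614.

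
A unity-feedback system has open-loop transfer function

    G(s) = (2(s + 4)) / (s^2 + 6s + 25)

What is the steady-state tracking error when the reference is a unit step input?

e_ss = 0.7576

G(s) has no poles at the origin.
This is a Type 0 system. Kp = lim_{s→0} G(s) = 8/25.
e_ss = 1/(1 + Kp) = 1/(1 + 8/25) = 25/33 ≈ 0.7576.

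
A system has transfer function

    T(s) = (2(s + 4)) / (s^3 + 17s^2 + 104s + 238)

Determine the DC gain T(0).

T(0) = 4/119 ≈ 0.03361

Set s = 0: T(0) = (8) / (238) = 4/119.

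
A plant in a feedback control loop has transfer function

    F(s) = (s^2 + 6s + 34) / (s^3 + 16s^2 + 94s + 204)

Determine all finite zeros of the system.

Set the numerator to zero: s^2 + 6s + 34 = 0.
Factoring: (s^2 + 6s + 34) = 0.

s = -3 + 5j, -3 - 5j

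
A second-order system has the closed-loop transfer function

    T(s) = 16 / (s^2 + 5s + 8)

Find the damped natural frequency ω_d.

Comparing s^2 + 5s + 8 to s^2 + 2ζωₙs + ωₙ²: ωₙ = √8 ≈ 2.828 rad/s and ζ = 5/(2·√8) ≈ 0.8839.
ζωₙ = 5/2 = 2.5, so ω_d = ωₙ√(1−ζ²) = √(ωₙ² − (ζωₙ)²) = √(8 − 2.5²) = √1.75 ≈ 1.323 rad/s.

ω_d ≈ 1.323 rad/s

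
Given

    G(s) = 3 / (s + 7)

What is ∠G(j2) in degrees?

∠G(j2) ≈ -15.95°

At s = j2: numerator = 3, denominator = 7 + j2.
∠G = ∠num − ∠den = 0° − (15.945°) = -15.95°.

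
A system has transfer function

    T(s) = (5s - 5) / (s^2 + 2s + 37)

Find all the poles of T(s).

The poles are the roots of the denominator s^2 + 2s + 37 = 0.
Using the quadratic formula: s = (-2 ± √(-144))/2 = -1 ± 6j.

s = -1 + 6j, -1 - 6j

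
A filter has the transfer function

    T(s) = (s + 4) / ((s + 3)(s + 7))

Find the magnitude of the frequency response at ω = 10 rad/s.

|T(j10)| ≈ 0.08451

Substitute s = j10: numerator = 4 + j10, denominator = -79 + j100.
|T(j10)| = |4 + j10| / |-79 + j100| = 10.770 / 127.44 ≈ 0.08451.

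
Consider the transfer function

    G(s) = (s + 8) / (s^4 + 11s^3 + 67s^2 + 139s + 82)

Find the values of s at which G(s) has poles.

s = -4 + 5j, -4 - 5j, -2, -1

The poles are the roots of the denominator s^4 + 11s^3 + 67s^2 + 139s + 82 = 0.
Trying s = -2: the polynomial evaluates to 0, so (s + 2) is a factor.
Dividing out leaves s^3 + 9s^2 + 49s + 41 = 0.
This factors further as (s^2 + 8s + 41)(s + 1) = 0.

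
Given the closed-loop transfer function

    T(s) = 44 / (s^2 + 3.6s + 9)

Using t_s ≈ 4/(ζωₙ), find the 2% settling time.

t_s ≈ 2.222 s

Comparing s^2 + 3.6s + 9 to s^2 + 2ζωₙs + ωₙ²: ωₙ = 3 rad/s and ζ = 3.6/(2·3) = 0.6.
ζωₙ = 3.6/2 = 1.8, so t_s ≈ 4/(ζωₙ) = 4/1.8 ≈ 2.222 s.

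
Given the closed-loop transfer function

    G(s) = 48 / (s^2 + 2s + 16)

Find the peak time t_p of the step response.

t_p ≈ 0.8112 s

Comparing s^2 + 2s + 16 to s^2 + 2ζωₙs + ωₙ²: ωₙ = 4 rad/s and ζ = 2/(2·4) = 0.25.
ζωₙ = 2/2 = 1, so ω_d = ωₙ√(1−ζ²) = √(ωₙ² − (ζωₙ)²) = √(16 − 1²) = √15 ≈ 3.873 rad/s.
t_p = π/ω_d = π/3.873 ≈ 0.8112 s.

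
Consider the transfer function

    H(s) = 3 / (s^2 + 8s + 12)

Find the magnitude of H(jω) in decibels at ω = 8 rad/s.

Substitute s = j8: numerator = 3, denominator = -52 + j64.
|H(j8)| = |3| / |-52 + j64| = 3 / 82.462 ≈ 0.03638.
In decibels: 20·log₁₀(0.03638) ≈ -28.8 dB.

|H(j8)|_dB ≈ -28.8 dB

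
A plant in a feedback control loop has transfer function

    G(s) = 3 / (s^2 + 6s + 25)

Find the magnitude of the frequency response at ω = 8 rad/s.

Substitute s = j8: numerator = 3, denominator = -39 + j48.
|G(j8)| = |3| / |-39 + j48| = 3 / 61.847 ≈ 0.04851.

|G(j8)| ≈ 0.04851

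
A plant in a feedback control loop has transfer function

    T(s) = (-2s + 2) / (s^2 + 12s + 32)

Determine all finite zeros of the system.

Set the numerator to zero: -2s + 2 = 0, i.e. -2·(s - 1) = 0.
So s = 1.

s = 1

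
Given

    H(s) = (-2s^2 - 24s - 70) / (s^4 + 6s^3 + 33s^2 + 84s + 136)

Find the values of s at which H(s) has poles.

s = -1 + 4j, -1 - 4j, -2 + 2j, -2 - 2j

The poles are the roots of the denominator s^4 + 6s^3 + 33s^2 + 84s + 136 = 0.
No real roots exist; factor into two real quadratics: (s^2 + 2s + 17)(s^2 + 4s + 8) = 0.
Each quadratic gives a conjugate pair via the quadratic formula.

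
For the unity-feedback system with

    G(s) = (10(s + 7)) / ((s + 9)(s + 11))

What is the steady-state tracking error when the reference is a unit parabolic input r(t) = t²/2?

G(s) has no poles at the origin.
This is a Type 0 system; Ka = lim_{s→0} s^2·G(s) = 0, so the steady-state error for a parabola input is infinite.

e_ss = ∞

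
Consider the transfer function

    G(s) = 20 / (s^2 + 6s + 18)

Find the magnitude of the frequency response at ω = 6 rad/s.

Substitute s = j6: numerator = 20, denominator = -18 + j36.
|G(j6)| = |20| / |-18 + j36| = 20 / 40.249 ≈ 0.4969.

|G(j6)| ≈ 0.4969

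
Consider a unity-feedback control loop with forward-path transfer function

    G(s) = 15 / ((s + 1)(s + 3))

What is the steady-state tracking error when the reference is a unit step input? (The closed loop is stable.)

e_ss = 0.1667

G(s) has no poles at the origin.
This is a Type 0 system. Kp = lim_{s→0} G(s) = 15/3 = 5.
e_ss = 1/(1 + Kp) = 1/(1 + 5) = 1/6 ≈ 0.1667.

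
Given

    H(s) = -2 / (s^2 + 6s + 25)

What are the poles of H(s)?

s = -3 ± 4j

The poles are the roots of the denominator s^2 + 6s + 25 = 0.
Using the quadratic formula: s = (-6 ± √(-64))/2 = -3 ± 4j.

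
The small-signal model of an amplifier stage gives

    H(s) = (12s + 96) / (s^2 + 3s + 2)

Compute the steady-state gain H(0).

Set s = 0: H(0) = (96) / (2) = 48.

H(0) = 48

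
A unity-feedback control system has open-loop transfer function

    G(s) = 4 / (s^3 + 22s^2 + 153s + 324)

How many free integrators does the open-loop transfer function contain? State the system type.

Type 0

The denominator has no factor of s at the origin — no free integrator — so this is a Type 0 system.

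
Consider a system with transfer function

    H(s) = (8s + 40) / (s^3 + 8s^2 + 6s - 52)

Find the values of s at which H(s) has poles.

s = -5 + j, -5 - j, 2

The poles are the roots of the denominator s^3 + 8s^2 + 6s - 52 = 0.
Trying s = 2: the polynomial evaluates to 0, so (s - 2) is a factor.
Dividing out leaves s^2 + 10s + 26 = 0.
The quadratic formula then gives s = -5 ± 1j.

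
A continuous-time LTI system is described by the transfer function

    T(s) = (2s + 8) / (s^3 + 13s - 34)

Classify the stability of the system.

The denominator s^3 + 13s - 34 factors as (s^2 + 2s + 17)(s - 2), giving poles at s = -1 ± 4j, 2.
Since the pole(s) at s = 2 lie in the right half-plane, the system is unstable.

unstable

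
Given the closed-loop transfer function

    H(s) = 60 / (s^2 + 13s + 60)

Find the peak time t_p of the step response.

t_p ≈ 0.7457 s

Comparing s^2 + 13s + 60 to s^2 + 2ζωₙs + ωₙ²: ωₙ = √60 ≈ 7.746 rad/s and ζ = 13/(2·√60) ≈ 0.8391.
ζωₙ = 13/2 = 6.5, so ω_d = ωₙ√(1−ζ²) = √(ωₙ² − (ζωₙ)²) = √(60 − 6.5²) = √17.75 ≈ 4.213 rad/s.
t_p = π/ω_d = π/4.213 ≈ 0.7457 s.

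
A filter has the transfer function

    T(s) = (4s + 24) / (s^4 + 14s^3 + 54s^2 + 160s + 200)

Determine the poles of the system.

The poles are the roots of the denominator s^4 + 14s^3 + 54s^2 + 160s + 200 = 0.
Trying s = -10: the polynomial evaluates to 0, so (s + 10) is a factor.
Dividing out leaves s^3 + 4s^2 + 14s + 20 = 0.
This factors further as (s^2 + 2s + 10)(s + 2) = 0.

s = -1 ± 3j, -10, -2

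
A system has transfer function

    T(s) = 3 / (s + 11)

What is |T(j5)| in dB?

|T(j5)|_dB ≈ -12.1 dB

Substitute s = j5: numerator = 3, denominator = 11 + j5.
|T(j5)| = |3| / |11 + j5| = 3 / 12.083 ≈ 0.2483.
In decibels: 20·log₁₀(0.2483) ≈ -12.1 dB.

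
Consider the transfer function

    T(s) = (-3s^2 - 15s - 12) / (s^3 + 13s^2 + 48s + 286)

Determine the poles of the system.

The poles are the roots of the denominator s^3 + 13s^2 + 48s + 286 = 0.
Trying s = -11: the polynomial evaluates to 0, so (s + 11) is a factor.
Dividing out leaves s^2 + 2s + 26 = 0.
The quadratic formula then gives s = -1 ± 5j.

s = -1 ± 5j, -11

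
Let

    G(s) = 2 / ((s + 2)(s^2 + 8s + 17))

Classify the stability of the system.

stable

The poles can be read from the denominator factors: s = -2, -4 + j, -4 - j.
Since all poles lie strictly in the left half-plane, the system is stable.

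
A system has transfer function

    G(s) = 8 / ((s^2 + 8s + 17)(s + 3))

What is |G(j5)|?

|G(j5)| ≈ 0.03363

Substitute s = j5: numerator = 8, denominator = -224 + j80.
|G(j5)| = |8| / |-224 + j80| = 8 / 237.86 ≈ 0.03363.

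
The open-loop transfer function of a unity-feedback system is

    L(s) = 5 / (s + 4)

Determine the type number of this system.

The denominator has no factor of s at the origin — no free integrator — so this is a Type 0 system.

Type 0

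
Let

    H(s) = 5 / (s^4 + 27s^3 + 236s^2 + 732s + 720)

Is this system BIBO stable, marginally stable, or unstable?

The denominator s^4 + 27s^3 + 236s^2 + 732s + 720 factors as (s + 2)(s + 12)(s + 10)(s + 3), giving poles at s = -2, -12, -10, -3.
Since all poles lie strictly in the left half-plane, the system is stable.

stable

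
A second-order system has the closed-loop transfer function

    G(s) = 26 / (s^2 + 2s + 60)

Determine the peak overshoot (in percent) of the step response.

Comparing s^2 + 2s + 60 to s^2 + 2ζωₙs + ωₙ²: ωₙ = √60 ≈ 7.746 rad/s and ζ = 2/(2·√60) ≈ 0.1291.
%OS = 100·exp(−πζ/√(1−ζ²)) = 100·exp(−π·0.1291/√(1−0.1291²)) ≈ 66.4%.

%OS ≈ 66.4%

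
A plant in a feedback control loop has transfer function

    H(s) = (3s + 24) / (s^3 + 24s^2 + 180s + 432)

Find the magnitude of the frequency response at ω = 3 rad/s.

|H(j3)| ≈ 0.04605

Substitute s = j3: numerator = 24 + j9, denominator = 216 + j513.
|H(j3)| = |24 + j9| / |216 + j513| = 25.632 / 556.62 ≈ 0.04605.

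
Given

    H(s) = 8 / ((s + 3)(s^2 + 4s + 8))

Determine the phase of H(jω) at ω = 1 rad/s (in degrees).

∠H(j1) ≈ -48.18°

At s = j1: numerator = 8, denominator = 17 + j19.
∠H = ∠num − ∠den = 0° − (48.180°) = -48.18°.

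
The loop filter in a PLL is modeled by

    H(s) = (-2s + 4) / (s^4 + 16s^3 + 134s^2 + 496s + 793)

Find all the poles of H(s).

s = -3 + 2j, -3 - 2j, -5 + 6j, -5 - 6j

The poles are the roots of the denominator s^4 + 16s^3 + 134s^2 + 496s + 793 = 0.
No real roots exist; factor into two real quadratics: (s^2 + 6s + 13)(s^2 + 10s + 61) = 0.
Each quadratic gives a conjugate pair via the quadratic formula.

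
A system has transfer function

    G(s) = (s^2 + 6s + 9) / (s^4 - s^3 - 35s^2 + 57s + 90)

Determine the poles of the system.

The poles are the roots of the denominator s^4 - s^3 - 35s^2 + 57s + 90 = 0.
Trying s = 5: the polynomial evaluates to 0, so (s - 5) is a factor.
Dividing out leaves s^3 + 4s^2 - 15s - 18 = 0.
This factors further as (s - 3)(s + 1)(s + 6) = 0.

s = 5, 3, -1, -6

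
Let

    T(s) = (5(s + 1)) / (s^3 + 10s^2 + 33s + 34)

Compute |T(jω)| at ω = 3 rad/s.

Substitute s = j3: numerator = 5 + j15, denominator = -56 + j72.
|T(j3)| = |5 + j15| / |-56 + j72| = 15.811 / 91.214 ≈ 0.1733.

|T(j3)| ≈ 0.1733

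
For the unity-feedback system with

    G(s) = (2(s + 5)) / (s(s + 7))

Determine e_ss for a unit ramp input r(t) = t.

G(s) has one pole at the origin.
This is a Type 1 system. Kv = lim_{s→0} s·G(s) = 10/7.
e_ss = 1/Kv = 1/(10/7) = 7/10 ≈ 0.7000.

e_ss = 0.7000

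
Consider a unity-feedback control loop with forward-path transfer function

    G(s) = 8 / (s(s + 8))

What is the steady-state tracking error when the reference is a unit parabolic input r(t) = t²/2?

G(s) has one pole at the origin.
This is a Type 1 system; Ka = lim_{s→0} s^2·G(s) = 0, so the steady-state error for a parabola input is infinite.

e_ss = ∞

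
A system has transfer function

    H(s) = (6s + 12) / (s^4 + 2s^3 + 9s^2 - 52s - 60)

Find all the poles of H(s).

s = 3, -2 + 4j, -2 - 4j, -1

The poles are the roots of the denominator s^4 + 2s^3 + 9s^2 - 52s - 60 = 0.
Trying s = 3: the polynomial evaluates to 0, so (s - 3) is a factor.
Dividing out leaves s^3 + 5s^2 + 24s + 20 = 0.
This factors further as (s^2 + 4s + 20)(s + 1) = 0.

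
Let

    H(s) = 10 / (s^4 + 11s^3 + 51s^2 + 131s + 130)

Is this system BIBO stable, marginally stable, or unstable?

The denominator s^4 + 11s^3 + 51s^2 + 131s + 130 factors as (s + 5)(s + 2)(s^2 + 4s + 13), giving poles at s = -5, -2, -2 ± 3j.
Since all poles lie strictly in the left half-plane, the system is stable.

stable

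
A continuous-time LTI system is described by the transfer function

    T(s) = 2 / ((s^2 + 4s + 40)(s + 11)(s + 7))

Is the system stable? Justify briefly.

stable

The poles can be read from the denominator factors: s = -2 + 6j, -2 - 6j, -11, -7.
Since all poles lie strictly in the left half-plane, the system is stable.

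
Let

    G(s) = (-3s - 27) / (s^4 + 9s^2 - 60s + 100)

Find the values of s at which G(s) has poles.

s = 2 ± j, -2 ± 4j

The poles are the roots of the denominator s^4 + 9s^2 - 60s + 100 = 0.
No real roots exist; factor into two real quadratics: (s^2 - 4s + 5)(s^2 + 4s + 20) = 0.
Each quadratic gives a conjugate pair via the quadratic formula.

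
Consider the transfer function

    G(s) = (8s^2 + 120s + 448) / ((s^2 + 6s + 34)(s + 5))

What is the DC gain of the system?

Set s = 0: G(0) = (448) / (170) = 224/85.

G(0) = 224/85 ≈ 2.635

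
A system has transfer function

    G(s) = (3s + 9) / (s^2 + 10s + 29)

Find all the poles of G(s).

The poles are the roots of the denominator s^2 + 10s + 29 = 0.
Using the quadratic formula: s = (-10 ± √(-16))/2 = -5 ± 2j.

s = -5 ± 2j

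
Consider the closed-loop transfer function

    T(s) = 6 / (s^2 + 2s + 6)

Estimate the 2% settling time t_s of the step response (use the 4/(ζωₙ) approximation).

Comparing s^2 + 2s + 6 to s^2 + 2ζωₙs + ωₙ²: ωₙ = √6 ≈ 2.449 rad/s and ζ = 2/(2·√6) ≈ 0.4082.
ζωₙ = 2/2 = 1, so t_s ≈ 4/(ζωₙ) = 4/1 = 4 s.

t_s ≈ 4 s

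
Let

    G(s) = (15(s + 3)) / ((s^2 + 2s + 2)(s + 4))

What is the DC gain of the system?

G(0) = 45/8 ≈ 5.625

At s = 0 each factor (s + a) contributes a and each (s^2 + bs + c) contributes c.
G(0) = 15·(3) / ((2) · (4)) = 45/8 = 45/8.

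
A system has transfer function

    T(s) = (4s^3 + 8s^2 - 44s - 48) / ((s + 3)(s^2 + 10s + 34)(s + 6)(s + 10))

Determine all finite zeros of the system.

Set the numerator to zero: 4s^3 + 8s^2 - 44s - 48 = 0, i.e. 4·(s^3 + 2s^2 - 11s - 12) = 0.
Factoring: (s - 3)(s + 1)(s + 4) = 0.

s = 3, -1, -4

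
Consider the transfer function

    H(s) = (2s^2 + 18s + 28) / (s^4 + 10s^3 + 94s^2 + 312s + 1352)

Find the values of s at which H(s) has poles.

The poles are the roots of the denominator s^4 + 10s^3 + 94s^2 + 312s + 1352 = 0.
No real roots exist; factor into two real quadratics: (s^2 + 2s + 26)(s^2 + 8s + 52) = 0.
Each quadratic gives a conjugate pair via the quadratic formula.

s = -1 + 5j, -1 - 5j, -4 + 6j, -4 - 6j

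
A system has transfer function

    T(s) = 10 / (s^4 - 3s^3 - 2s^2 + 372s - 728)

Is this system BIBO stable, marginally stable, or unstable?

unstable

The denominator s^4 - 3s^3 - 2s^2 + 372s - 728 factors as (s^2 - 8s + 52)(s - 2)(s + 7), giving poles at s = 4 + 6j, 4 - 6j, 2, -7.
Since the pole(s) at s = 4 + 6j, 4 - 6j, 2 lie in the right half-plane, the system is unstable.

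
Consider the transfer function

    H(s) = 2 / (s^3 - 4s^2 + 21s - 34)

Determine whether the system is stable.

The denominator s^3 - 4s^2 + 21s - 34 factors as (s - 2)(s^2 - 2s + 17), giving poles at s = 2, 1 + 4j, 1 - 4j.
Since the pole(s) at s = 2, 1 + 4j, 1 - 4j lie in the right half-plane, the system is unstable.

unstable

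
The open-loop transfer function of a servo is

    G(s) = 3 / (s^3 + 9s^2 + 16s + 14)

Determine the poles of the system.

The poles are the roots of the denominator s^3 + 9s^2 + 16s + 14 = 0.
Trying s = -7: the polynomial evaluates to 0, so (s + 7) is a factor.
Dividing out leaves s^2 + 2s + 2 = 0.
The quadratic formula then gives s = -1 ± 1j.

s = -7, -1 ± j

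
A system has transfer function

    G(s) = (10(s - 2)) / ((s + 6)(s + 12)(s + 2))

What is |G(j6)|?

Substitute s = j6: numerator = -20 + j60, denominator = -576 + j432.
|G(j6)| = |-20 + j60| / |-576 + j432| = 63.246 / 720 ≈ 0.08784.

|G(j6)| ≈ 0.08784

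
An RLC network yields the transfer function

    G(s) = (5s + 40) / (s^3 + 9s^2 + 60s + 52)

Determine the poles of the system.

s = -4 ± 6j, -1

The poles are the roots of the denominator s^3 + 9s^2 + 60s + 52 = 0.
Trying s = -1: the polynomial evaluates to 0, so (s + 1) is a factor.
Dividing out leaves s^2 + 8s + 52 = 0.
The quadratic formula then gives s = -4 ± 6j.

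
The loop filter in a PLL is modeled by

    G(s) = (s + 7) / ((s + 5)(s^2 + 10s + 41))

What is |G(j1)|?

|G(j1)| ≈ 0.03363

Substitute s = j1: numerator = 7 + j1, denominator = 190 + j90.
|G(j1)| = |7 + j1| / |190 + j90| = 7.0711 / 210.24 ≈ 0.03363.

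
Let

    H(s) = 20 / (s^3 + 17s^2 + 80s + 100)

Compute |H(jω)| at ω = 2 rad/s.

|H(j2)| ≈ 0.1288

Substitute s = j2: numerator = 20, denominator = 32 + j152.
|H(j2)| = |20| / |32 + j152| = 20 / 155.33 ≈ 0.1288.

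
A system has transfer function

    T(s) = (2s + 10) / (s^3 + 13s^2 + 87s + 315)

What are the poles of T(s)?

s = -3 + 6j, -3 - 6j, -7

The poles are the roots of the denominator s^3 + 13s^2 + 87s + 315 = 0.
Trying s = -7: the polynomial evaluates to 0, so (s + 7) is a factor.
Dividing out leaves s^2 + 6s + 45 = 0.
The quadratic formula then gives s = -3 ± 6j.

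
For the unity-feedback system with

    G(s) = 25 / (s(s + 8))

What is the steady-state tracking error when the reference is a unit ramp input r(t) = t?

e_ss = 0.3200

G(s) has one pole at the origin.
This is a Type 1 system. Kv = lim_{s→0} s·G(s) = 25/8.
e_ss = 1/Kv = 1/(25/8) = 8/25 ≈ 0.3200.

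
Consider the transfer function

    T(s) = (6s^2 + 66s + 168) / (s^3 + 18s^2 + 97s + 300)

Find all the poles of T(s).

s = -3 + 4j, -3 - 4j, -12

The poles are the roots of the denominator s^3 + 18s^2 + 97s + 300 = 0.
Trying s = -12: the polynomial evaluates to 0, so (s + 12) is a factor.
Dividing out leaves s^2 + 6s + 25 = 0.
The quadratic formula then gives s = -3 ± 4j.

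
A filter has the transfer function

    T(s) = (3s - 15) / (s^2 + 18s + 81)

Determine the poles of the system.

s = -9, -9

The poles are the roots of the denominator s^2 + 18s + 81 = 0.
Factoring: (s + 9)^2 = 0, so s = -9 and s = -9.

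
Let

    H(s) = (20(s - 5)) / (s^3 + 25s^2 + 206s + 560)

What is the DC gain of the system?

H(0) = -5/28 ≈ -0.1786

Set s = 0: H(0) = (-100) / (560) = -5/28.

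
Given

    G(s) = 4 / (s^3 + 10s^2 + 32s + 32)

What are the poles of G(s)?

The poles are the roots of the denominator s^3 + 10s^2 + 32s + 32 = 0.
Trying s = -4: the polynomial evaluates to 0, so (s + 4) is a factor.
Dividing out leaves s^2 + 6s + 8 = 0.
Factoring the quadratic: (s + 2)(s + 4) = 0.

s = -4, -2, -4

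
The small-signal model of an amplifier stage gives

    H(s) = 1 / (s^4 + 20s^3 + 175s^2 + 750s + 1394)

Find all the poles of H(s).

s = -5 + 4j, -5 - 4j, -5 + 3j, -5 - 3j

The poles are the roots of the denominator s^4 + 20s^3 + 175s^2 + 750s + 1394 = 0.
No real roots exist; factor into two real quadratics: (s^2 + 10s + 41)(s^2 + 10s + 34) = 0.
Each quadratic gives a conjugate pair via the quadratic formula.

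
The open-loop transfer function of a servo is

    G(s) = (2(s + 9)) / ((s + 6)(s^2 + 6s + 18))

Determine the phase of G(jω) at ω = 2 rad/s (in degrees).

∠G(j2) ≈ -46.51°

At s = j2: numerator = 18 + j4, denominator = 60 + j100.
∠G = ∠num − ∠den = 12.529° − (59.036°) = -46.51°.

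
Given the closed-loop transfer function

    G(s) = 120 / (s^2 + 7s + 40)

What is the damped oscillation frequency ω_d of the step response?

Comparing s^2 + 7s + 40 to s^2 + 2ζωₙs + ωₙ²: ωₙ = √40 ≈ 6.325 rad/s and ζ = 7/(2·√40) ≈ 0.5534.
ζωₙ = 7/2 = 3.5, so ω_d = ωₙ√(1−ζ²) = √(ωₙ² − (ζωₙ)²) = √(40 − 3.5²) = √27.75 ≈ 5.268 rad/s.

ω_d ≈ 5.268 rad/s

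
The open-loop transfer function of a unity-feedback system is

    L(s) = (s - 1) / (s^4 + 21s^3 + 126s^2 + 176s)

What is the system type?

The denominator has 1 factor of s at the origin (free integrator), so this is a Type 1 system.

Type 1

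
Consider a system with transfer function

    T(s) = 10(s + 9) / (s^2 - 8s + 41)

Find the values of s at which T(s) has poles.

The poles are the roots of the denominator s^2 - 8s + 41 = 0.
Using the quadratic formula: s = (8 ± √(-100))/2 = 4 ± 5j.

s = 4 ± 5j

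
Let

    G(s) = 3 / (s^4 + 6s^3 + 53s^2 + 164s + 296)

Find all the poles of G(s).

s = -2 + 2j, -2 - 2j, -1 + 6j, -1 - 6j

The poles are the roots of the denominator s^4 + 6s^3 + 53s^2 + 164s + 296 = 0.
No real roots exist; factor into two real quadratics: (s^2 + 4s + 8)(s^2 + 2s + 37) = 0.
Each quadratic gives a conjugate pair via the quadratic formula.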